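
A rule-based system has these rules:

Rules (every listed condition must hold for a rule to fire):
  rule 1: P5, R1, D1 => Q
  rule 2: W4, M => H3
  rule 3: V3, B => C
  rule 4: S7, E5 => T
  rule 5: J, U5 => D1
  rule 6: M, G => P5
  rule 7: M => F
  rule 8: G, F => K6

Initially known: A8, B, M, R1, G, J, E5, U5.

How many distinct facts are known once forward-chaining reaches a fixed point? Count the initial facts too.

Round 1 — rule 5, rule 6, rule 7, derive D1, P5, F.
Round 2 — rule 1, rule 8, derive Q, K6.
Closure: {A8, B, D1, E5, F, G, J, K6, M, P5, Q, R1, U5} — 13 facts.

13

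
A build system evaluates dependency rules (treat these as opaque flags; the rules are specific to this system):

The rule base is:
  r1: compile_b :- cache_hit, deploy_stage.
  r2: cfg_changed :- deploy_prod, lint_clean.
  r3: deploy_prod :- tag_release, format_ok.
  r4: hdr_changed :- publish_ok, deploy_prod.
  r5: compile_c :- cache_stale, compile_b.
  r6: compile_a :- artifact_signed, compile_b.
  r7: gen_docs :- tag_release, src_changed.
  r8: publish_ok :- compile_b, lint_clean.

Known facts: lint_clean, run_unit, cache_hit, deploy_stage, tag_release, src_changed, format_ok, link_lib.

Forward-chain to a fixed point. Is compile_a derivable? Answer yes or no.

no

Round 1 fires r1, r3, r7, giving compile_b, deploy_prod, gen_docs.
Round 2 fires r2, r8, giving cfg_changed, publish_ok.
Round 3 fires r4, giving hdr_changed.
Fixed point reached. compile_a is concluded only by r6; r6 needs artifact_signed (never derived).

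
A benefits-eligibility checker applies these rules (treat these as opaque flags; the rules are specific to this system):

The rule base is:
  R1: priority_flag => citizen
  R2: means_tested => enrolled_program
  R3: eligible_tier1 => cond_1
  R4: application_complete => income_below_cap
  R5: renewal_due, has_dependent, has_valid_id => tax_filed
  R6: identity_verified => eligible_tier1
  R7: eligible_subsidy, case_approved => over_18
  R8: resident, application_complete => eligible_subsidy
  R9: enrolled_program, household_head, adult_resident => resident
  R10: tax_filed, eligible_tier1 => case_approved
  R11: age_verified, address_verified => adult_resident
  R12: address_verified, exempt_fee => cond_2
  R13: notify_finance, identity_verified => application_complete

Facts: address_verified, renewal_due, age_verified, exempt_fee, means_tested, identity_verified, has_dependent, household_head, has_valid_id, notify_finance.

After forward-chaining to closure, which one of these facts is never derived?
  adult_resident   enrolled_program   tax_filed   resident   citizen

citizen

Round 1: R2 [means_tested => enrolled_program]; R5 [renewal_due, has_dependent, has_valid_id => tax_filed]; R6 [identity_verified => eligible_tier1]; R11 [age_verified, address_verified => adult_resident]; R12 [address_verified, exempt_fee => cond_2]; R13 [notify_finance, identity_verified => application_complete]. Adds enrolled_program, tax_filed, eligible_tier1, adult_resident, cond_2, application_complete.
Round 2: R3 [eligible_tier1 => cond_1]; R4 [application_complete => income_below_cap]; R9 [enrolled_program, household_head, adult_resident => resident]; R10 [tax_filed, eligible_tier1 => case_approved]. Adds cond_1, income_below_cap, resident, case_approved.
Round 3: R8 [resident, application_complete => eligible_subsidy]. Adds eligible_subsidy.
Round 4: R7 [eligible_subsidy, case_approved => over_18]. Adds over_18.
Derived: enrolled_program (round 1), adult_resident (round 1), tax_filed (round 1), resident (round 2). citizen never appears in any round.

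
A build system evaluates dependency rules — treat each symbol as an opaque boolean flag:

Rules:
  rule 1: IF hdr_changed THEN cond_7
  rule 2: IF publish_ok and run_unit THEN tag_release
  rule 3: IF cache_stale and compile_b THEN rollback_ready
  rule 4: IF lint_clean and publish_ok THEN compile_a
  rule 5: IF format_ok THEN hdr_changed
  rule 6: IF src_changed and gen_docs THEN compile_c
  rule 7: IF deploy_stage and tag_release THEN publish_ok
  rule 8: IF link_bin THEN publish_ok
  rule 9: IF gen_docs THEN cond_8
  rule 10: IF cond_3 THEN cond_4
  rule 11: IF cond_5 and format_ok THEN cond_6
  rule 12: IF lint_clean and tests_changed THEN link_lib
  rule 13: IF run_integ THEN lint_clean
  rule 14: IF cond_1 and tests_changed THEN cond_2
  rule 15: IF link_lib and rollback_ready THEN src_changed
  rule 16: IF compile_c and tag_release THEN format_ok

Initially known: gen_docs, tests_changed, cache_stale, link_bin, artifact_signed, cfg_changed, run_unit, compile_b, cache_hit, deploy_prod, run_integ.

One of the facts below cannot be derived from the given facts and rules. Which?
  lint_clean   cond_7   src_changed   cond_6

cond_6

Round 1: rule 3 [IF cache_stale and compile_b THEN rollback_ready]; rule 8 [IF link_bin THEN publish_ok]; rule 9 [IF gen_docs THEN cond_8]; rule 13 [IF run_integ THEN lint_clean]. Adds rollback_ready, publish_ok, cond_8, lint_clean.
Round 2: rule 2 [IF publish_ok and run_unit THEN tag_release]; rule 4 [IF lint_clean and publish_ok THEN compile_a]; rule 12 [IF lint_clean and tests_changed THEN link_lib]. Adds tag_release, compile_a, link_lib.
Round 3: rule 15 [IF link_lib and rollback_ready THEN src_changed]. Adds src_changed.
Round 4: rule 6 [IF src_changed and gen_docs THEN compile_c]. Adds compile_c.
Round 5: rule 16 [IF compile_c and tag_release THEN format_ok]. Adds format_ok.
Round 6: rule 5 [IF format_ok THEN hdr_changed]. Adds hdr_changed.
Round 7: rule 1 [IF hdr_changed THEN cond_7]. Adds cond_7.
Derived: src_changed (round 3), lint_clean (round 1), cond_7 (round 7). cond_6 never appears in any round.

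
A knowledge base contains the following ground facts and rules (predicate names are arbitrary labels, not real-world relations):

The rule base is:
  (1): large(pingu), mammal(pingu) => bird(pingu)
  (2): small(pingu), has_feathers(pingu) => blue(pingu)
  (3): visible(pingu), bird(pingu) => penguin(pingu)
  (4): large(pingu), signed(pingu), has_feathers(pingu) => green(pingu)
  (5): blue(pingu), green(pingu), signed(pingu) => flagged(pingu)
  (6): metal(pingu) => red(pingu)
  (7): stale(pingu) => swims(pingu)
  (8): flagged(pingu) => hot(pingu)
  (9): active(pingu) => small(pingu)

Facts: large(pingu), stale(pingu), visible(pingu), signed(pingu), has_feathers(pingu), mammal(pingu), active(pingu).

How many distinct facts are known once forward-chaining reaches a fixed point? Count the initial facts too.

Round 1: (1) [large(pingu), mammal(pingu) => bird(pingu)]; (4) [large(pingu), signed(pingu), has_feathers(pingu) => green(pingu)]; (7) [stale(pingu) => swims(pingu)]; (9) [active(pingu) => small(pingu)]. Adds bird(pingu), green(pingu), swims(pingu), small(pingu).
Round 2: (2) [small(pingu), has_feathers(pingu) => blue(pingu)]; (3) [visible(pingu), bird(pingu) => penguin(pingu)]. Adds blue(pingu), penguin(pingu).
Round 3: (5) [blue(pingu), green(pingu), signed(pingu) => flagged(pingu)]. Adds flagged(pingu).
Round 4: (8) [flagged(pingu) => hot(pingu)]. Adds hot(pingu).
Closure: {active(pingu), bird(pingu), blue(pingu), flagged(pingu), green(pingu), has_feathers(pingu), hot(pingu), large(pingu), mammal(pingu), penguin(pingu), signed(pingu), small(pingu), stale(pingu), swims(pingu), visible(pingu)} — 15 facts.

15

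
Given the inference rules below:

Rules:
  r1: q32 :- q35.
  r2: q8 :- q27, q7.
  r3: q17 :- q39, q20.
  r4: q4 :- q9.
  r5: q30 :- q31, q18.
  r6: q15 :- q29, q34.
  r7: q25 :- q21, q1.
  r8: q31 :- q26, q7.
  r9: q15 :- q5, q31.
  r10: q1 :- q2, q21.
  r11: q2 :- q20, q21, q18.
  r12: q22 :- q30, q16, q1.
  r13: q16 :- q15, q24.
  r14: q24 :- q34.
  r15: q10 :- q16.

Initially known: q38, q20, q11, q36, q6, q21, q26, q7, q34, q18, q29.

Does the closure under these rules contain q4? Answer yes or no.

no

Round 1: r6 [q15 :- q29, q34.]; r8 [q31 :- q26, q7.]; r11 [q2 :- q20, q21, q18.]; r14 [q24 :- q34.]. New: q15, q31, q2, q24.
Round 2: r5 [q30 :- q31, q18.]; r10 [q1 :- q2, q21.]; r13 [q16 :- q15, q24.]. New: q30, q1, q16.
Round 3: r7 [q25 :- q21, q1.]; r12 [q22 :- q30, q16, q1.]; r15 [q10 :- q16.]. New: q25, q22, q10.
Fixed point reached. q4 is concluded only by r4; r4 needs q9 (never derived).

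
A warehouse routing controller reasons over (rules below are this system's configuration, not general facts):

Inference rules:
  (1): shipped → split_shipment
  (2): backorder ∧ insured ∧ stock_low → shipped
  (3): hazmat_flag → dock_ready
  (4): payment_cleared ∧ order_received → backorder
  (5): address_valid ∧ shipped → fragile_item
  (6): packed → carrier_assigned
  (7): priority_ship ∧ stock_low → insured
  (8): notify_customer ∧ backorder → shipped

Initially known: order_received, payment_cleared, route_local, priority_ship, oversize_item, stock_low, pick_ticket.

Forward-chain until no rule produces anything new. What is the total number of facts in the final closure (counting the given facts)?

Round 1 — (4), (7), derive backorder, insured.
Round 2 — (2), derive shipped.
Round 3 — (1), derive split_shipment.
Closure: {backorder, insured, order_received, oversize_item, payment_cleared, pick_ticket, priority_ship, route_local, shipped, split_shipment, stock_low} — 11 facts.

11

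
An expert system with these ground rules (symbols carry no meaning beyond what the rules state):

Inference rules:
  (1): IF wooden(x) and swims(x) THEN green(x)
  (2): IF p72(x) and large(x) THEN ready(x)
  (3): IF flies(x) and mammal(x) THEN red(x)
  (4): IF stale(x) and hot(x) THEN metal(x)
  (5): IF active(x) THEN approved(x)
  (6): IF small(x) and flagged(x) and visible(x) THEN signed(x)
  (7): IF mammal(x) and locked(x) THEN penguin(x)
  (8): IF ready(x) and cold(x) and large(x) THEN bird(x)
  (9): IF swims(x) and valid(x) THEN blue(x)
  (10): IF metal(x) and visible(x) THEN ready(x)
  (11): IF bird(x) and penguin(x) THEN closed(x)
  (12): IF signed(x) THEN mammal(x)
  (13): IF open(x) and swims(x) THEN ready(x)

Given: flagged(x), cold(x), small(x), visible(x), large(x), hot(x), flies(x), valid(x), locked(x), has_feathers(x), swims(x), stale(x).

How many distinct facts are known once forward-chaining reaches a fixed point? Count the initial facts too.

Round 1: (4) [IF stale(x) and hot(x) THEN metal(x)]; (6) [IF small(x) and flagged(x) and visible(x) THEN signed(x)]; (9) [IF swims(x) and valid(x) THEN blue(x)]. Adds metal(x), signed(x), blue(x).
Round 2: (10) [IF metal(x) and visible(x) THEN ready(x)]; (12) [IF signed(x) THEN mammal(x)]. Adds ready(x), mammal(x).
Round 3: (3) [IF flies(x) and mammal(x) THEN red(x)]; (7) [IF mammal(x) and locked(x) THEN penguin(x)]; (8) [IF ready(x) and cold(x) and large(x) THEN bird(x)]. Adds red(x), penguin(x), bird(x).
Round 4: (11) [IF bird(x) and penguin(x) THEN closed(x)]. Adds closed(x).
Closure: {bird(x), blue(x), closed(x), cold(x), flagged(x), flies(x), has_feathers(x), hot(x), large(x), locked(x), mammal(x), metal(x), penguin(x), ready(x), red(x), signed(x), small(x), stale(x), swims(x), valid(x), visible(x)} — 21 facts.

21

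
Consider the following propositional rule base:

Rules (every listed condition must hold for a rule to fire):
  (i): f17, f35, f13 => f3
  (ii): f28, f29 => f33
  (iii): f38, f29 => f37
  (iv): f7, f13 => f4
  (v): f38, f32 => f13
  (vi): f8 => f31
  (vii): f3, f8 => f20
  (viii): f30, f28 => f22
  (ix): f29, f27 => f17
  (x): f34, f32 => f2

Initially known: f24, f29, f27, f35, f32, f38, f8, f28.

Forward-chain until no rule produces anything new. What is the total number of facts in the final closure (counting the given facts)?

15

Round 1 fires (ii), (iii), (v), (vi), (ix), giving f33, f37, f13, f31, f17.
Round 2 fires (i), giving f3.
Round 3 fires (vii), giving f20.
Closure: {f13, f17, f20, f24, f27, f28, f29, f3, f31, f32, f33, f35, f37, f38, f8} — 15 facts.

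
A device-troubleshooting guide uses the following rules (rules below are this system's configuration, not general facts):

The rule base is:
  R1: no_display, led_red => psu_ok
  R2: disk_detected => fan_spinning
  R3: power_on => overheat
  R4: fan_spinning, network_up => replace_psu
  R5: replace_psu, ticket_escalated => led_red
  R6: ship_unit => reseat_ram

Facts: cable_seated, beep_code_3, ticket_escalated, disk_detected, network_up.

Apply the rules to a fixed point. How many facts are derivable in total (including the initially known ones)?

8

[1] R2 [disk_detected => fan_spinning]. ⇒ new: fan_spinning.
[2] R4 [fan_spinning, network_up => replace_psu]. ⇒ new: replace_psu.
[3] R5 [replace_psu, ticket_escalated => led_red]. ⇒ new: led_red.
Closure: {beep_code_3, cable_seated, disk_detected, fan_spinning, led_red, network_up, replace_psu, ticket_escalated} — 8 facts.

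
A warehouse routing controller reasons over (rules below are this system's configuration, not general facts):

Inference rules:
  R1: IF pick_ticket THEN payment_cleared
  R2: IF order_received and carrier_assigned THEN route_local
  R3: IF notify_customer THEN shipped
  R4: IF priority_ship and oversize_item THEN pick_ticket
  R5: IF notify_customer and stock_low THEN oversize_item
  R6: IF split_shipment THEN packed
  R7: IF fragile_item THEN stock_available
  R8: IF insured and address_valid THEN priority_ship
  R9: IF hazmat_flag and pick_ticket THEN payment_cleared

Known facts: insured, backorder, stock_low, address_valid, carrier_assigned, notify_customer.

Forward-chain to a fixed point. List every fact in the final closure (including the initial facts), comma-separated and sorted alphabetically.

Round 1 — R3, R5, R8, derive shipped, oversize_item, priority_ship.
Round 2 — R4, derive pick_ticket.
Round 3 — R1, derive payment_cleared.

address_valid, backorder, carrier_assigned, insured, notify_customer, oversize_item, payment_cleared, pick_ticket, priority_ship, shipped, stock_low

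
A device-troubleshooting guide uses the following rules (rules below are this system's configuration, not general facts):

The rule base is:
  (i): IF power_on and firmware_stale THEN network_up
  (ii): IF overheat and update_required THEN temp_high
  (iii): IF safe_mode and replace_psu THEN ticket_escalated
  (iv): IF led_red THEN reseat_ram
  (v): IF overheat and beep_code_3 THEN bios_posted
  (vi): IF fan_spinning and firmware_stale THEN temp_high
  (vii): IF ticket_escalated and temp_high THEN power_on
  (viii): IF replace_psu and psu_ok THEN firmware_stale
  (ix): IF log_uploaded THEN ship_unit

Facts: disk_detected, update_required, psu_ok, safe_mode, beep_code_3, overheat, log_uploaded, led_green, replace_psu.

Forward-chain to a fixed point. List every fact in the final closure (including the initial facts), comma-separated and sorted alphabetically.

beep_code_3, bios_posted, disk_detected, firmware_stale, led_green, log_uploaded, network_up, overheat, power_on, psu_ok, replace_psu, safe_mode, ship_unit, temp_high, ticket_escalated, update_required

Round 1 — (ii), (iii), (v), (viii), (ix), derive temp_high, ticket_escalated, bios_posted, firmware_stale, ship_unit.
Round 2 — (vii), derive power_on.
Round 3 — (i), derive network_up.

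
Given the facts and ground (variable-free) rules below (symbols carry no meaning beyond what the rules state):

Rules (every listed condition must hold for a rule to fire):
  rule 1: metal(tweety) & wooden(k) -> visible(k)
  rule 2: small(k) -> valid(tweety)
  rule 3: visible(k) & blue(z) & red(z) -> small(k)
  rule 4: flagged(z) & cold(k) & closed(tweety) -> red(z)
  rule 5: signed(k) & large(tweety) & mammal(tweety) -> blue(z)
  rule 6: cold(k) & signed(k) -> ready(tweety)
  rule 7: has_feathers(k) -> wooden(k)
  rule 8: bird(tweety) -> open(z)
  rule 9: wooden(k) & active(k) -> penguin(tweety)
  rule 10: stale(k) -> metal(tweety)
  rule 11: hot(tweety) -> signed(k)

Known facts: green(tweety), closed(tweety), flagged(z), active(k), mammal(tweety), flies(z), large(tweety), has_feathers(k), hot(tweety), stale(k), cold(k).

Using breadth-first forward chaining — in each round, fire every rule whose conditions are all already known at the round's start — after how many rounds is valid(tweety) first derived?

4

Round 1 — rule 4, rule 7, rule 10, rule 11, derive red(z), wooden(k), metal(tweety), signed(k).
Round 2 — rule 1, rule 5, rule 6, rule 9, derive visible(k), blue(z), ready(tweety), penguin(tweety).
Round 3 — rule 3, derive small(k).
Round 4 — rule 2, derive valid(tweety).
valid(tweety) first appears in round 4.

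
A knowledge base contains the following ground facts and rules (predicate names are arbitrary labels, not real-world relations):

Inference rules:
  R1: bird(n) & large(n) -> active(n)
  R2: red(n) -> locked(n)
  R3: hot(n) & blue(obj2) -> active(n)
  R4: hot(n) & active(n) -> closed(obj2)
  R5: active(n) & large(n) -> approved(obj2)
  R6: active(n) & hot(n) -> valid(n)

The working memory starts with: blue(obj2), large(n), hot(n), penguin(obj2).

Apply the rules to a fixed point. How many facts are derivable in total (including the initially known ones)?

8

Round 1: R3 [hot(n) & blue(obj2) -> active(n)]. New: active(n).
Round 2: R4 [hot(n) & active(n) -> closed(obj2)]; R5 [active(n) & large(n) -> approved(obj2)]; R6 [active(n) & hot(n) -> valid(n)]. New: closed(obj2), approved(obj2), valid(n).
Closure: {active(n), approved(obj2), blue(obj2), closed(obj2), hot(n), large(n), penguin(obj2), valid(n)} — 8 facts.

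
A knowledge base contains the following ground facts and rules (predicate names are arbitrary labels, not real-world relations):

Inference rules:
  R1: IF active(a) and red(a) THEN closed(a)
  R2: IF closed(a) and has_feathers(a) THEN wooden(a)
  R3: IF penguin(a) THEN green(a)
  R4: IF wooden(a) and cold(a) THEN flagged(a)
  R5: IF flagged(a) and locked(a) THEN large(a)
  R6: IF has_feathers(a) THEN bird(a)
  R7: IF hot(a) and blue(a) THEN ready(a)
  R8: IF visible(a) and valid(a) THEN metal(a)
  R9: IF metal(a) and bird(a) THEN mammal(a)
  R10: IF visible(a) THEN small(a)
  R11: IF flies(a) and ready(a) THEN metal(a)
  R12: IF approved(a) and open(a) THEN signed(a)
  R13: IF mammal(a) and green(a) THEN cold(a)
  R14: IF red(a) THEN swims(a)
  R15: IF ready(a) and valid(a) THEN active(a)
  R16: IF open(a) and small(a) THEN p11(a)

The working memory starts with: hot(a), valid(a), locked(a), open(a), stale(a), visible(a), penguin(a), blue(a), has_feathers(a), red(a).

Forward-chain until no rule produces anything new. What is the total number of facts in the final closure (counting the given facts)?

Round 1 — R3, R6, R7, R8, R10, R14, derive green(a), bird(a), ready(a), metal(a), small(a), swims(a).
Round 2 — R9, R15, R16, derive mammal(a), active(a), p11(a).
Round 3 — R1, R13, derive closed(a), cold(a).
Round 4 — R2, derive wooden(a).
Round 5 — R4, derive flagged(a).
Round 6 — R5, derive large(a).
Closure: {active(a), bird(a), blue(a), closed(a), cold(a), flagged(a), green(a), has_feathers(a), hot(a), large(a), locked(a), mammal(a), metal(a), open(a), p11(a), penguin(a), ready(a), red(a), small(a), stale(a), swims(a), valid(a), visible(a), wooden(a)} — 24 facts.

24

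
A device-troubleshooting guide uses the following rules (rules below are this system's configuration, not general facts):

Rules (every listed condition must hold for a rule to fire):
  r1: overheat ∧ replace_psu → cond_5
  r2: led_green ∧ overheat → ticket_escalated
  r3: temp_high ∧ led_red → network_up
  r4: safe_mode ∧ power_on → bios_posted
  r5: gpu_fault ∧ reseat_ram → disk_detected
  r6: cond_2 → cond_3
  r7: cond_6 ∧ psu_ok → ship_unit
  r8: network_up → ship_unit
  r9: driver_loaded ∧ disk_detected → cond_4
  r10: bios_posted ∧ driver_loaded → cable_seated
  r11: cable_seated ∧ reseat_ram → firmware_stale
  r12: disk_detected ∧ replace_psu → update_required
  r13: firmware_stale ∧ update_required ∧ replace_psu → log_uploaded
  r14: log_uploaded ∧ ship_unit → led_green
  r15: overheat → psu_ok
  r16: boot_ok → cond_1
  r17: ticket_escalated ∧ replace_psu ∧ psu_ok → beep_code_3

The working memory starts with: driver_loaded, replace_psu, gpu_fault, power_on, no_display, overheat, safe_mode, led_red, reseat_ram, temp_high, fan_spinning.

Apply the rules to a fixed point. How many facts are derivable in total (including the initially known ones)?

25

[1] r1 [overheat ∧ replace_psu → cond_5]; r3 [temp_high ∧ led_red → network_up]; r4 [safe_mode ∧ power_on → bios_posted]; r5 [gpu_fault ∧ reseat_ram → disk_detected]; r15 [overheat → psu_ok]. ⇒ new: cond_5, network_up, bios_posted, disk_detected, psu_ok.
[2] r8 [network_up → ship_unit]; r9 [driver_loaded ∧ disk_detected → cond_4]; r10 [bios_posted ∧ driver_loaded → cable_seated]; r12 [disk_detected ∧ replace_psu → update_required]. ⇒ new: ship_unit, cond_4, cable_seated, update_required.
[3] r11 [cable_seated ∧ reseat_ram → firmware_stale]. ⇒ new: firmware_stale.
[4] r13 [firmware_stale ∧ update_required ∧ replace_psu → log_uploaded]. ⇒ new: log_uploaded.
[5] r14 [log_uploaded ∧ ship_unit → led_green]. ⇒ new: led_green.
[6] r2 [led_green ∧ overheat → ticket_escalated]. ⇒ new: ticket_escalated.
[7] r17 [ticket_escalated ∧ replace_psu ∧ psu_ok → beep_code_3]. ⇒ new: beep_code_3.
Closure: {beep_code_3, bios_posted, cable_seated, cond_4, cond_5, disk_detected, driver_loaded, fan_spinning, firmware_stale, gpu_fault, led_green, led_red, log_uploaded, network_up, no_display, overheat, power_on, psu_ok, replace_psu, reseat_ram, safe_mode, ship_unit, temp_high, ticket_escalated, update_required} — 25 facts.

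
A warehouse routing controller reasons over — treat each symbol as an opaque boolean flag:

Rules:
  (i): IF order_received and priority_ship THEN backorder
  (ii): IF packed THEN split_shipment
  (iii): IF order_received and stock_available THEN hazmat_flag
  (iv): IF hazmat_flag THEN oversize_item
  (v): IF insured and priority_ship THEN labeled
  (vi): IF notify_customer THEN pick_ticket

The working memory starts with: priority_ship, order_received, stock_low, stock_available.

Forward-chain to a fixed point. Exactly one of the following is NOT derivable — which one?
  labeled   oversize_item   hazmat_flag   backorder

Round 1: (i) [IF order_received and priority_ship THEN backorder]; (iii) [IF order_received and stock_available THEN hazmat_flag]. New: backorder, hazmat_flag.
Round 2: (iv) [IF hazmat_flag THEN oversize_item]. New: oversize_item.
Derived: backorder (round 1), hazmat_flag (round 1), oversize_item (round 2). labeled never appears in any round.

labeled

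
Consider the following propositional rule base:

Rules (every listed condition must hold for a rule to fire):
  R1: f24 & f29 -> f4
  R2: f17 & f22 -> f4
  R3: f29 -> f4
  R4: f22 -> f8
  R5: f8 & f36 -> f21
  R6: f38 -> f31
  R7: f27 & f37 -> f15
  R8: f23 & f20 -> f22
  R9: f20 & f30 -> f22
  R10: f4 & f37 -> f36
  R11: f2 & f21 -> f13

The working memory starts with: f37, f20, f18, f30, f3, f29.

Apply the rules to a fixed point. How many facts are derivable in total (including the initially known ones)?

Round 1 fires R3, R9, giving f4, f22.
Round 2 fires R4, R10, giving f8, f36.
Round 3 fires R5, giving f21.
Closure: {f18, f20, f21, f22, f29, f3, f30, f36, f37, f4, f8} — 11 facts.

11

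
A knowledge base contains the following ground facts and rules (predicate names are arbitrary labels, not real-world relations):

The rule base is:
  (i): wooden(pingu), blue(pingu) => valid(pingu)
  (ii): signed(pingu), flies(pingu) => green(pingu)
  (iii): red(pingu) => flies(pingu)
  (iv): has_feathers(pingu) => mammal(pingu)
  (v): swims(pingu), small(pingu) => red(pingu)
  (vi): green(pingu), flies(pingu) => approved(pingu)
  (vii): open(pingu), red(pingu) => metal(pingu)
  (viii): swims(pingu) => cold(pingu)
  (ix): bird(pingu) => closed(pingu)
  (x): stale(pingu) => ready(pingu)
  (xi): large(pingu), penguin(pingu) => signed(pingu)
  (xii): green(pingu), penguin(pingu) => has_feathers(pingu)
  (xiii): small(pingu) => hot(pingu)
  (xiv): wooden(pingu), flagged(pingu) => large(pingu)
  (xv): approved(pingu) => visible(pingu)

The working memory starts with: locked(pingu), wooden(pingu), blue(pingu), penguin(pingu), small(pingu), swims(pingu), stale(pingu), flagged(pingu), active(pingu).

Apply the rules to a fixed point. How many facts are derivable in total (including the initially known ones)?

Round 1 — (i), (v), (viii), (x), (xiii), (xiv), derive valid(pingu), red(pingu), cold(pingu), ready(pingu), hot(pingu), large(pingu).
Round 2 — (iii), (xi), derive flies(pingu), signed(pingu).
Round 3 — (ii), derive green(pingu).
Round 4 — (vi), (xii), derive approved(pingu), has_feathers(pingu).
Round 5 — (iv), (xv), derive mammal(pingu), visible(pingu).
Closure: {active(pingu), approved(pingu), blue(pingu), cold(pingu), flagged(pingu), flies(pingu), green(pingu), has_feathers(pingu), hot(pingu), large(pingu), locked(pingu), mammal(pingu), penguin(pingu), ready(pingu), red(pingu), signed(pingu), small(pingu), stale(pingu), swims(pingu), valid(pingu), visible(pingu), wooden(pingu)} — 22 facts.

22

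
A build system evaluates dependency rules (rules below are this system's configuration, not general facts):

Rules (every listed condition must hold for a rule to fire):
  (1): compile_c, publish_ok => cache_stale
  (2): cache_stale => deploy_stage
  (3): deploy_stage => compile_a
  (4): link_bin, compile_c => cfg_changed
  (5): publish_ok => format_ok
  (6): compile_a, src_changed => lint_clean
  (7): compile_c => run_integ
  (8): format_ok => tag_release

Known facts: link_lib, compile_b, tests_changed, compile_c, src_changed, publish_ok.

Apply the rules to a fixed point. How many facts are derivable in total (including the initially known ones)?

Round 1: (1) [compile_c, publish_ok => cache_stale]; (5) [publish_ok => format_ok]; (7) [compile_c => run_integ]. Adds cache_stale, format_ok, run_integ.
Round 2: (2) [cache_stale => deploy_stage]; (8) [format_ok => tag_release]. Adds deploy_stage, tag_release.
Round 3: (3) [deploy_stage => compile_a]. Adds compile_a.
Round 4: (6) [compile_a, src_changed => lint_clean]. Adds lint_clean.
Closure: {cache_stale, compile_a, compile_b, compile_c, deploy_stage, format_ok, link_lib, lint_clean, publish_ok, run_integ, src_changed, tag_release, tests_changed} — 13 facts.

13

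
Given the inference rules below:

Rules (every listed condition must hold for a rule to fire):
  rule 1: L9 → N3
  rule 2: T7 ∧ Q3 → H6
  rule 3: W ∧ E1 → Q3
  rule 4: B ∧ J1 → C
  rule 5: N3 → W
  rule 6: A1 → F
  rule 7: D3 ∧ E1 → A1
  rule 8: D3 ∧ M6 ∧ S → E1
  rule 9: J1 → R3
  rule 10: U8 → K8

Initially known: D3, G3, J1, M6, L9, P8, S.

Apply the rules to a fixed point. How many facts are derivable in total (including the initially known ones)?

Round 1 — rule 1, rule 8, rule 9, derive N3, E1, R3.
Round 2 — rule 5, rule 7, derive W, A1.
Round 3 — rule 3, rule 6, derive Q3, F.
Closure: {A1, D3, E1, F, G3, J1, L9, M6, N3, P8, Q3, R3, S, W} — 14 facts.

14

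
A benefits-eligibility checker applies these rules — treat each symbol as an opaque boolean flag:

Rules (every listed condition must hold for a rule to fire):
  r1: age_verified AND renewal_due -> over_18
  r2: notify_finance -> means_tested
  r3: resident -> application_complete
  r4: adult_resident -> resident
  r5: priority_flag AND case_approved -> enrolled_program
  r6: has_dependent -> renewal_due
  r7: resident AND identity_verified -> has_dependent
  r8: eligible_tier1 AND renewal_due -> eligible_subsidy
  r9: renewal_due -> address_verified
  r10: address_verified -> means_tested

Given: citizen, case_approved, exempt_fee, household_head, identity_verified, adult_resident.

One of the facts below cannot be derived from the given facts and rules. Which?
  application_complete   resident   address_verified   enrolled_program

enrolled_program

Round 1: r4 [adult_resident -> resident]. Adds resident.
Round 2: r3 [resident -> application_complete]; r7 [resident AND identity_verified -> has_dependent]. Adds application_complete, has_dependent.
Round 3: r6 [has_dependent -> renewal_due]. Adds renewal_due.
Round 4: r9 [renewal_due -> address_verified]. Adds address_verified.
Round 5: r10 [address_verified -> means_tested]. Adds means_tested.
Derived: address_verified (round 4), resident (round 1), application_complete (round 2). enrolled_program never appears in any round.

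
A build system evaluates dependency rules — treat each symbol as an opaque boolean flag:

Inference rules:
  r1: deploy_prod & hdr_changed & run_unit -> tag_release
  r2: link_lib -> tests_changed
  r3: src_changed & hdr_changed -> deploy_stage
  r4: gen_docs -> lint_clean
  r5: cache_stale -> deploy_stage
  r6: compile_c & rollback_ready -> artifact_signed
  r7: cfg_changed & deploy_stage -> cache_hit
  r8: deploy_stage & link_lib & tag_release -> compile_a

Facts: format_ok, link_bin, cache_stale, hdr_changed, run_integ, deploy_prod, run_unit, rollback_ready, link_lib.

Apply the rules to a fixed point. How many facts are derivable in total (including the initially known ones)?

Round 1: r1 [deploy_prod & hdr_changed & run_unit -> tag_release]; r2 [link_lib -> tests_changed]; r5 [cache_stale -> deploy_stage]. New: tag_release, tests_changed, deploy_stage.
Round 2: r8 [deploy_stage & link_lib & tag_release -> compile_a]. New: compile_a.
Closure: {cache_stale, compile_a, deploy_prod, deploy_stage, format_ok, hdr_changed, link_bin, link_lib, rollback_ready, run_integ, run_unit, tag_release, tests_changed} — 13 facts.

13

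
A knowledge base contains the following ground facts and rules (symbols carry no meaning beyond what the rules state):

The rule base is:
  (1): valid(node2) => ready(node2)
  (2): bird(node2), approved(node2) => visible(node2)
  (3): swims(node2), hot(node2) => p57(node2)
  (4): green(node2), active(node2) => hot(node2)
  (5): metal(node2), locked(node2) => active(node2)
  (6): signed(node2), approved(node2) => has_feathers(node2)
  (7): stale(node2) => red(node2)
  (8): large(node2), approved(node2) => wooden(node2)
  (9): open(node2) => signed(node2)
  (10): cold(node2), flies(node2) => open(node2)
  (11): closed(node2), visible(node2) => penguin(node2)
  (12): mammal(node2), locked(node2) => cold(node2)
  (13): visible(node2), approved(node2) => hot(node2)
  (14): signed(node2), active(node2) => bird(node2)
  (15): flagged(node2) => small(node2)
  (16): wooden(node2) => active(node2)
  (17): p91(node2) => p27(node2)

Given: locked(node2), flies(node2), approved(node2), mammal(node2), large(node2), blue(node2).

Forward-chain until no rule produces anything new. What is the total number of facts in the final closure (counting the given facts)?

15

Round 1 fires (8), (12), giving wooden(node2), cold(node2).
Round 2 fires (10), (16), giving open(node2), active(node2).
Round 3 fires (9), giving signed(node2).
Round 4 fires (6), (14), giving has_feathers(node2), bird(node2).
Round 5 fires (2), giving visible(node2).
Round 6 fires (13), giving hot(node2).
Closure: {active(node2), approved(node2), bird(node2), blue(node2), cold(node2), flies(node2), has_feathers(node2), hot(node2), large(node2), locked(node2), mammal(node2), open(node2), signed(node2), visible(node2), wooden(node2)} — 15 facts.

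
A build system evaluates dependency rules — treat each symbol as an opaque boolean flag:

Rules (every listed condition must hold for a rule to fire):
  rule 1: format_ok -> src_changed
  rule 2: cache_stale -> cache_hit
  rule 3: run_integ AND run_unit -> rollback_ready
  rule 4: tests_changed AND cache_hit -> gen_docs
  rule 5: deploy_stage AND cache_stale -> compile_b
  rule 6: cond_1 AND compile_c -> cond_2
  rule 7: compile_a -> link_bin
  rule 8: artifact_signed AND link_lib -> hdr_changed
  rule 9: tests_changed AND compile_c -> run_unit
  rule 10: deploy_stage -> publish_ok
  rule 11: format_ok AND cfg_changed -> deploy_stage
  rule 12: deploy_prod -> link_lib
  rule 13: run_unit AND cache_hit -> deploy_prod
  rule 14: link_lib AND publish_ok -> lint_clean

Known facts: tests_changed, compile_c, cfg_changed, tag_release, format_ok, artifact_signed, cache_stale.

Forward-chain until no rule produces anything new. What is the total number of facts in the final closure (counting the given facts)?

Round 1: rule 1 [format_ok -> src_changed]; rule 2 [cache_stale -> cache_hit]; rule 9 [tests_changed AND compile_c -> run_unit]; rule 11 [format_ok AND cfg_changed -> deploy_stage]. New: src_changed, cache_hit, run_unit, deploy_stage.
Round 2: rule 4 [tests_changed AND cache_hit -> gen_docs]; rule 5 [deploy_stage AND cache_stale -> compile_b]; rule 10 [deploy_stage -> publish_ok]; rule 13 [run_unit AND cache_hit -> deploy_prod]. New: gen_docs, compile_b, publish_ok, deploy_prod.
Round 3: rule 12 [deploy_prod -> link_lib]. New: link_lib.
Round 4: rule 8 [artifact_signed AND link_lib -> hdr_changed]; rule 14 [link_lib AND publish_ok -> lint_clean]. New: hdr_changed, lint_clean.
Closure: {artifact_signed, cache_hit, cache_stale, cfg_changed, compile_b, compile_c, deploy_prod, deploy_stage, format_ok, gen_docs, hdr_changed, link_lib, lint_clean, publish_ok, run_unit, src_changed, tag_release, tests_changed} — 18 facts.

18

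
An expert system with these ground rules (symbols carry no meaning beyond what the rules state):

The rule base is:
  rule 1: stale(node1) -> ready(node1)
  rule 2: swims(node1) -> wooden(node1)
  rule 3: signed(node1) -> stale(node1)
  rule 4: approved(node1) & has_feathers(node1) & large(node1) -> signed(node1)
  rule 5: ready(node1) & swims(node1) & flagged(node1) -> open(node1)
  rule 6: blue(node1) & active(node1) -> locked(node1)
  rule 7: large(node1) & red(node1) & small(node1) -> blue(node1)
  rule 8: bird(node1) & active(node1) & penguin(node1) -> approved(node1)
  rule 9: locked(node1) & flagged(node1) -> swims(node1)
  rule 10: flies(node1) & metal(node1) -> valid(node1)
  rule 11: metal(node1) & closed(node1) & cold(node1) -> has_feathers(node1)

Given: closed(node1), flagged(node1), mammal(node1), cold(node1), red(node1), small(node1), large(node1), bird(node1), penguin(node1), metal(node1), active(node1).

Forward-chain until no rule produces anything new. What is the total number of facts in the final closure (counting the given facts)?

21

Round 1 — rule 7, rule 8, rule 11, derive blue(node1), approved(node1), has_feathers(node1).
Round 2 — rule 4, rule 6, derive signed(node1), locked(node1).
Round 3 — rule 3, rule 9, derive stale(node1), swims(node1).
Round 4 — rule 1, rule 2, derive ready(node1), wooden(node1).
Round 5 — rule 5, derive open(node1).
Closure: {active(node1), approved(node1), bird(node1), blue(node1), closed(node1), cold(node1), flagged(node1), has_feathers(node1), large(node1), locked(node1), mammal(node1), metal(node1), open(node1), penguin(node1), ready(node1), red(node1), signed(node1), small(node1), stale(node1), swims(node1), wooden(node1)} — 21 facts.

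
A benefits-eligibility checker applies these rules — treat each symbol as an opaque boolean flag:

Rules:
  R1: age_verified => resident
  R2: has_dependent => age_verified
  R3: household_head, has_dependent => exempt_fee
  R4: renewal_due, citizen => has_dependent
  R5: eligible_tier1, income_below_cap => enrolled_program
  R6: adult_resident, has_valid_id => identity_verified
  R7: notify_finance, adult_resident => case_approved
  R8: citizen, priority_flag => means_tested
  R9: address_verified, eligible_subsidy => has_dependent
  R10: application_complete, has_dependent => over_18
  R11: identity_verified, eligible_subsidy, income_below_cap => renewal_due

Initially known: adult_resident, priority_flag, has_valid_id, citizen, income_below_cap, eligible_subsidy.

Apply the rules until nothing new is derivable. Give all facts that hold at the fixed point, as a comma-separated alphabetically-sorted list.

adult_resident, age_verified, citizen, eligible_subsidy, has_dependent, has_valid_id, identity_verified, income_below_cap, means_tested, priority_flag, renewal_due, resident

Round 1 — R6, R8, derive identity_verified, means_tested.
Round 2 — R11, derive renewal_due.
Round 3 — R4, derive has_dependent.
Round 4 — R2, derive age_verified.
Round 5 — R1, derive resident.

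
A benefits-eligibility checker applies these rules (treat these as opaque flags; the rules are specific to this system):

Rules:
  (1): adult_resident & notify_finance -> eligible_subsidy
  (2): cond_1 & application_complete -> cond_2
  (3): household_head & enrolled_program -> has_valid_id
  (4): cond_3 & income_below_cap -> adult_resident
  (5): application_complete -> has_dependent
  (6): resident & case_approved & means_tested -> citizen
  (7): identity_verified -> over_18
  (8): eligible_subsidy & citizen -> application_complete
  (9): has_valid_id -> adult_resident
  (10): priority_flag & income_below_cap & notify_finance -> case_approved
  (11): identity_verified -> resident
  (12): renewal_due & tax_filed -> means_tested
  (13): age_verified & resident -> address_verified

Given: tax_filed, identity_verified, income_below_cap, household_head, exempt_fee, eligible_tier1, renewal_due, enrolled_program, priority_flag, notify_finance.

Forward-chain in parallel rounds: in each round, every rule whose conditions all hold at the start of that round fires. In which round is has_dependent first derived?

Round 1 — (3), (7), (10), (11), (12), derive has_valid_id, over_18, case_approved, resident, means_tested.
Round 2 — (6), (9), derive citizen, adult_resident.
Round 3 — (1), derive eligible_subsidy.
Round 4 — (8), derive application_complete.
Round 5 — (5), derive has_dependent.
has_dependent first appears in round 5.

5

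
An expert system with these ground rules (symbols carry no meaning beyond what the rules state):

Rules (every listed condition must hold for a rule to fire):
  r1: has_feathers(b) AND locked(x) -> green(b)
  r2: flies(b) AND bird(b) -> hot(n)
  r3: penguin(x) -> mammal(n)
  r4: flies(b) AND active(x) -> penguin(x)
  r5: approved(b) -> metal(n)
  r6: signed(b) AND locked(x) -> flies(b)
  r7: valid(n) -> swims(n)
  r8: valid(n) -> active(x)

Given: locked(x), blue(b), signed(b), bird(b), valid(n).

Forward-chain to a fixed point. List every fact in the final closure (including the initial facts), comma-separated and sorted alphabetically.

Round 1 — r6, r7, r8, derive flies(b), swims(n), active(x).
Round 2 — r2, r4, derive hot(n), penguin(x).
Round 3 — r3, derive mammal(n).

active(x), bird(b), blue(b), flies(b), hot(n), locked(x), mammal(n), penguin(x), signed(b), swims(n), valid(n)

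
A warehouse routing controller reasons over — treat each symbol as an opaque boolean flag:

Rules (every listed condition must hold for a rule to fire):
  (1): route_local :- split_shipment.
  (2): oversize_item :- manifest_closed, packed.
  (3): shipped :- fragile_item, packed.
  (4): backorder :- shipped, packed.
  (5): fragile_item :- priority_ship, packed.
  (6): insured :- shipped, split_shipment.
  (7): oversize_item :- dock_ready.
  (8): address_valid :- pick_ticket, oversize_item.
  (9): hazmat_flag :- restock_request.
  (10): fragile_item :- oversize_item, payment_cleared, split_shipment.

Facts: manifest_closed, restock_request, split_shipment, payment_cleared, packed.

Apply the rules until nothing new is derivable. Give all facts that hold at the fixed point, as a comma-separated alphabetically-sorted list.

backorder, fragile_item, hazmat_flag, insured, manifest_closed, oversize_item, packed, payment_cleared, restock_request, route_local, shipped, split_shipment

Round 1 fires (1), (2), (9), giving route_local, oversize_item, hazmat_flag.
Round 2 fires (10), giving fragile_item.
Round 3 fires (3), giving shipped.
Round 4 fires (4), (6), giving backorder, insured.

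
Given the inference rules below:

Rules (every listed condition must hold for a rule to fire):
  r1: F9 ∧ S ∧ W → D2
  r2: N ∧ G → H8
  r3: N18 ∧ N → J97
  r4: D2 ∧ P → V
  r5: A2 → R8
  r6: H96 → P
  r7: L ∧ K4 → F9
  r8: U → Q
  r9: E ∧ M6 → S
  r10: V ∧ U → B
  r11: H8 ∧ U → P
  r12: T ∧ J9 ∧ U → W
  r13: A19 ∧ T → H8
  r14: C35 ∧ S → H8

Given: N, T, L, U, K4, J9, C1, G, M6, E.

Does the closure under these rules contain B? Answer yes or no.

Round 1 fires r2, r7, r8, r9, r12, giving H8, F9, Q, S, W.
Round 2 fires r1, r11, giving D2, P.
Round 3 fires r4, giving V.
Round 4 fires r10, giving B.
B appears in round 4, so it is derivable.

yes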